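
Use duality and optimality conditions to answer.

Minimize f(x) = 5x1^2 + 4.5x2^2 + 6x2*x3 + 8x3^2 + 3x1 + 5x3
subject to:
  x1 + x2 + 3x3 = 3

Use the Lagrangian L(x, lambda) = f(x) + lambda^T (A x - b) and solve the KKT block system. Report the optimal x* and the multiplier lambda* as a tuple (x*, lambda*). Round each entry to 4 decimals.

Form the Lagrangian:
  L(x, lambda) = (1/2) x^T Q x + c^T x + lambda^T (A x - b)
Stationarity (grad_x L = 0): Q x + c + A^T lambda = 0.
Primal feasibility: A x = b.

This gives the KKT block system:
  [ Q   A^T ] [ x     ]   [-c ]
  [ A    0  ] [ lambda ] = [ b ]

Solving the linear system:
  x*      = (0.3426, 0.1588, 0.8329)
  lambda* = (-6.4262)
  f(x*)   = 12.2354

x* = (0.3426, 0.1588, 0.8329), lambda* = (-6.4262)


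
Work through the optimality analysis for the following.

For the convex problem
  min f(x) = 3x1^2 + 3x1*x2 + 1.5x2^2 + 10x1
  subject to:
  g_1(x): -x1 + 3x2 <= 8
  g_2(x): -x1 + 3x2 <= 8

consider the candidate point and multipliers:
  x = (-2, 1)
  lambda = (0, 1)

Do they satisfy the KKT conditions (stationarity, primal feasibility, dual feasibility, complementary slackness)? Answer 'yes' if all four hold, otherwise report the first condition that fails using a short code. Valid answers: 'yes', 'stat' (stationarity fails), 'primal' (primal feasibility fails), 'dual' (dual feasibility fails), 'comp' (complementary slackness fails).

Gradient of f: grad f(x) = Q x + c = (1, -3)
Constraint values g_i(x) = a_i^T x - b_i:
  g_1((-2, 1)) = -3
  g_2((-2, 1)) = -3
Stationarity residual: grad f(x) + sum_i lambda_i a_i = (0, 0)
  -> stationarity OK
Primal feasibility (all g_i <= 0): OK
Dual feasibility (all lambda_i >= 0): OK
Complementary slackness (lambda_i * g_i(x) = 0 for all i): FAILS

Verdict: the first failing condition is complementary_slackness -> comp.

comp


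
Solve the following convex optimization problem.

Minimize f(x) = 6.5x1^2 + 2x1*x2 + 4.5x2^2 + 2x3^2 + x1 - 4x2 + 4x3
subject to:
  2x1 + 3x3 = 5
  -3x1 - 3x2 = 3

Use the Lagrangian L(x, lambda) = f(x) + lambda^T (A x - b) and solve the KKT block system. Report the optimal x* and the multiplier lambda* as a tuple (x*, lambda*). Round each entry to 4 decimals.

Form the Lagrangian:
  L(x, lambda) = (1/2) x^T Q x + c^T x + lambda^T (A x - b)
Stationarity (grad_x L = 0): Q x + c + A^T lambda = 0.
Primal feasibility: A x = b.

This gives the KKT block system:
  [ Q   A^T ] [ x     ]   [-c ]
  [ A    0  ] [ lambda ] = [ b ]

Solving the linear system:
  x*      = (-0.2472, -0.7528, 1.8315)
  lambda* = (-3.7753, -3.7566)
  f(x*)   = 20.118

x* = (-0.2472, -0.7528, 1.8315), lambda* = (-3.7753, -3.7566)


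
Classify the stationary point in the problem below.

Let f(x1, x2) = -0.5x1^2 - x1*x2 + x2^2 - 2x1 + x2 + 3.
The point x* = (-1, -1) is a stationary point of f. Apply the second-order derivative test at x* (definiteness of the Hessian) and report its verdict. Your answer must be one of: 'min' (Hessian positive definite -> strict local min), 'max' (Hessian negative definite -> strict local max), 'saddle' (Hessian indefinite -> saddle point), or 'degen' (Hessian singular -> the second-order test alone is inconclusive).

Compute the Hessian H = grad^2 f:
  H = [[-1, -1], [-1, 2]]
Verify stationarity: grad f(x*) = H x* + g = (0, 0).
Eigenvalues of H: -1.3028, 2.3028.
Eigenvalues have mixed signs, so H is indefinite -> x* is a saddle point.

saddle


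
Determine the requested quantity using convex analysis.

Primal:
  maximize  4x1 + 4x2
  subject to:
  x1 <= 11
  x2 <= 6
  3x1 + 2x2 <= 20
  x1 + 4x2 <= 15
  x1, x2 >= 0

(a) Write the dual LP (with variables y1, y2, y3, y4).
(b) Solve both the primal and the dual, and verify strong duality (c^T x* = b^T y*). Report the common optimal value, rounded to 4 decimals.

The standard primal-dual pair for 'max c^T x s.t. A x <= b, x >= 0' is:
  Dual:  min b^T y  s.t.  A^T y >= c,  y >= 0.

So the dual LP is:
  minimize  11y1 + 6y2 + 20y3 + 15y4
  subject to:
    y1 + 3y3 + y4 >= 4
    y2 + 2y3 + 4y4 >= 4
    y1, y2, y3, y4 >= 0

Solving the primal: x* = (5, 2.5).
  primal value c^T x* = 30.
Solving the dual: y* = (0, 0, 1.2, 0.4).
  dual value b^T y* = 30.
Strong duality: c^T x* = b^T y*. Confirmed.

30


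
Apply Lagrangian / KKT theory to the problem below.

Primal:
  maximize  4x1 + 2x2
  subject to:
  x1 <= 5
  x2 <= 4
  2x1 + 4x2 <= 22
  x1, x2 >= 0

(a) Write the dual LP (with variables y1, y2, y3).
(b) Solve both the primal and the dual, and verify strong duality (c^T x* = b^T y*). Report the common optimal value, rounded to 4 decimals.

The standard primal-dual pair for 'max c^T x s.t. A x <= b, x >= 0' is:
  Dual:  min b^T y  s.t.  A^T y >= c,  y >= 0.

So the dual LP is:
  minimize  5y1 + 4y2 + 22y3
  subject to:
    y1 + 2y3 >= 4
    y2 + 4y3 >= 2
    y1, y2, y3 >= 0

Solving the primal: x* = (5, 3).
  primal value c^T x* = 26.
Solving the dual: y* = (3, 0, 0.5).
  dual value b^T y* = 26.
Strong duality: c^T x* = b^T y*. Confirmed.

26


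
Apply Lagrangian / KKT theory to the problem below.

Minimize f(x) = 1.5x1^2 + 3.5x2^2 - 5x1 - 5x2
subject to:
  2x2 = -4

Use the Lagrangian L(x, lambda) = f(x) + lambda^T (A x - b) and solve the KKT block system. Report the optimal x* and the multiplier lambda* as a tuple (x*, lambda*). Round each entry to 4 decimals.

Form the Lagrangian:
  L(x, lambda) = (1/2) x^T Q x + c^T x + lambda^T (A x - b)
Stationarity (grad_x L = 0): Q x + c + A^T lambda = 0.
Primal feasibility: A x = b.

This gives the KKT block system:
  [ Q   A^T ] [ x     ]   [-c ]
  [ A    0  ] [ lambda ] = [ b ]

Solving the linear system:
  x*      = (1.6667, -2)
  lambda* = (9.5)
  f(x*)   = 19.8333

x* = (1.6667, -2), lambda* = (9.5)


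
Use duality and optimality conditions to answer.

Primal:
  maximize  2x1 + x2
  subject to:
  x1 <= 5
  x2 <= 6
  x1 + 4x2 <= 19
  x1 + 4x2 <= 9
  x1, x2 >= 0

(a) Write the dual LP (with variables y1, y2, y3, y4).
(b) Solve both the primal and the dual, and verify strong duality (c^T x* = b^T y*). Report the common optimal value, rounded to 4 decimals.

The standard primal-dual pair for 'max c^T x s.t. A x <= b, x >= 0' is:
  Dual:  min b^T y  s.t.  A^T y >= c,  y >= 0.

So the dual LP is:
  minimize  5y1 + 6y2 + 19y3 + 9y4
  subject to:
    y1 + y3 + y4 >= 2
    y2 + 4y3 + 4y4 >= 1
    y1, y2, y3, y4 >= 0

Solving the primal: x* = (5, 1).
  primal value c^T x* = 11.
Solving the dual: y* = (1.75, 0, 0, 0.25).
  dual value b^T y* = 11.
Strong duality: c^T x* = b^T y*. Confirmed.

11


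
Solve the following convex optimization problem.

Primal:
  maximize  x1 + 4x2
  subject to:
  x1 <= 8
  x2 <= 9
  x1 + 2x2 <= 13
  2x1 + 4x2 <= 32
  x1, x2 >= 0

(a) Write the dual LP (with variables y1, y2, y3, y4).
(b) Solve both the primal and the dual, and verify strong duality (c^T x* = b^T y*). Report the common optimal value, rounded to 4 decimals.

The standard primal-dual pair for 'max c^T x s.t. A x <= b, x >= 0' is:
  Dual:  min b^T y  s.t.  A^T y >= c,  y >= 0.

So the dual LP is:
  minimize  8y1 + 9y2 + 13y3 + 32y4
  subject to:
    y1 + y3 + 2y4 >= 1
    y2 + 2y3 + 4y4 >= 4
    y1, y2, y3, y4 >= 0

Solving the primal: x* = (0, 6.5).
  primal value c^T x* = 26.
Solving the dual: y* = (0, 0, 2, 0).
  dual value b^T y* = 26.
Strong duality: c^T x* = b^T y*. Confirmed.

26


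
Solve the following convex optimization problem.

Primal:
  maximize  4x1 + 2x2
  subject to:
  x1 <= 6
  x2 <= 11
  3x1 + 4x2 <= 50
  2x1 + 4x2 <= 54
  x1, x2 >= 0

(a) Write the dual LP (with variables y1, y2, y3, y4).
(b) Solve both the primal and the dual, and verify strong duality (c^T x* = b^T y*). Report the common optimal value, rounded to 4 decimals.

The standard primal-dual pair for 'max c^T x s.t. A x <= b, x >= 0' is:
  Dual:  min b^T y  s.t.  A^T y >= c,  y >= 0.

So the dual LP is:
  minimize  6y1 + 11y2 + 50y3 + 54y4
  subject to:
    y1 + 3y3 + 2y4 >= 4
    y2 + 4y3 + 4y4 >= 2
    y1, y2, y3, y4 >= 0

Solving the primal: x* = (6, 8).
  primal value c^T x* = 40.
Solving the dual: y* = (2.5, 0, 0.5, 0).
  dual value b^T y* = 40.
Strong duality: c^T x* = b^T y*. Confirmed.

40


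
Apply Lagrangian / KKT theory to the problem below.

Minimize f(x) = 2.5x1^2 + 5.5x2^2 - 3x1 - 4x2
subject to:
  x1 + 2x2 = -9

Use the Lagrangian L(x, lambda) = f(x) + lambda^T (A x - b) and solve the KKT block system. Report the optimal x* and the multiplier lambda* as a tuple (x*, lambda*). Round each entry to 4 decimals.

Form the Lagrangian:
  L(x, lambda) = (1/2) x^T Q x + c^T x + lambda^T (A x - b)
Stationarity (grad_x L = 0): Q x + c + A^T lambda = 0.
Primal feasibility: A x = b.

This gives the KKT block system:
  [ Q   A^T ] [ x     ]   [-c ]
  [ A    0  ] [ lambda ] = [ b ]

Solving the linear system:
  x*      = (-3.0645, -2.9677)
  lambda* = (18.3226)
  f(x*)   = 92.9839

x* = (-3.0645, -2.9677), lambda* = (18.3226)


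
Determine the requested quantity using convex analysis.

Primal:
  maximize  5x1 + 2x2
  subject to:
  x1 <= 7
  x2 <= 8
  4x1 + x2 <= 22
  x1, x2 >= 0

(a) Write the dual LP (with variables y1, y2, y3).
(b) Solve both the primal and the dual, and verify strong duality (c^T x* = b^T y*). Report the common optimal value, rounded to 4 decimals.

The standard primal-dual pair for 'max c^T x s.t. A x <= b, x >= 0' is:
  Dual:  min b^T y  s.t.  A^T y >= c,  y >= 0.

So the dual LP is:
  minimize  7y1 + 8y2 + 22y3
  subject to:
    y1 + 4y3 >= 5
    y2 + y3 >= 2
    y1, y2, y3 >= 0

Solving the primal: x* = (3.5, 8).
  primal value c^T x* = 33.5.
Solving the dual: y* = (0, 0.75, 1.25).
  dual value b^T y* = 33.5.
Strong duality: c^T x* = b^T y*. Confirmed.

33.5


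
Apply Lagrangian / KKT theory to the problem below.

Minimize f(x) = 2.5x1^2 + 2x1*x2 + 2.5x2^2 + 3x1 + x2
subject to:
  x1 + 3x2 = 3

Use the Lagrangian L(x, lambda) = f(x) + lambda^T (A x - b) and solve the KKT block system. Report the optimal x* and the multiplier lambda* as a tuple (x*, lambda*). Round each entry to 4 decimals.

Form the Lagrangian:
  L(x, lambda) = (1/2) x^T Q x + c^T x + lambda^T (A x - b)
Stationarity (grad_x L = 0): Q x + c + A^T lambda = 0.
Primal feasibility: A x = b.

This gives the KKT block system:
  [ Q   A^T ] [ x     ]   [-c ]
  [ A    0  ] [ lambda ] = [ b ]

Solving the linear system:
  x*      = (-0.7105, 1.2368)
  lambda* = (-1.9211)
  f(x*)   = 2.4342

x* = (-0.7105, 1.2368), lambda* = (-1.9211)


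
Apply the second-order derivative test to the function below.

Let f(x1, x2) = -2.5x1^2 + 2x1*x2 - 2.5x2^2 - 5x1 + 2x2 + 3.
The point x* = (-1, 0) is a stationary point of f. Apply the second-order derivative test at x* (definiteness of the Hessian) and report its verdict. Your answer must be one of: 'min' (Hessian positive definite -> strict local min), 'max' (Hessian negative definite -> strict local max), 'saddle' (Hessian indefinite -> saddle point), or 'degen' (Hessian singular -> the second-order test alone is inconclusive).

Compute the Hessian H = grad^2 f:
  H = [[-5, 2], [2, -5]]
Verify stationarity: grad f(x*) = H x* + g = (0, 0).
Eigenvalues of H: -7, -3.
Both eigenvalues < 0, so H is negative definite -> x* is a strict local max.

max


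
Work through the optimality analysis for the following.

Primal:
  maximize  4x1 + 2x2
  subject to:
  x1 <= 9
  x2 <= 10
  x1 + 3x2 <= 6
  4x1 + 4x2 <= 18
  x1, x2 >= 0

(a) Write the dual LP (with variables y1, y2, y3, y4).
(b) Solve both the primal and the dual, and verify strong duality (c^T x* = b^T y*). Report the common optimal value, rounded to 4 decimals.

The standard primal-dual pair for 'max c^T x s.t. A x <= b, x >= 0' is:
  Dual:  min b^T y  s.t.  A^T y >= c,  y >= 0.

So the dual LP is:
  minimize  9y1 + 10y2 + 6y3 + 18y4
  subject to:
    y1 + y3 + 4y4 >= 4
    y2 + 3y3 + 4y4 >= 2
    y1, y2, y3, y4 >= 0

Solving the primal: x* = (4.5, 0).
  primal value c^T x* = 18.
Solving the dual: y* = (0, 0, 0, 1).
  dual value b^T y* = 18.
Strong duality: c^T x* = b^T y*. Confirmed.

18


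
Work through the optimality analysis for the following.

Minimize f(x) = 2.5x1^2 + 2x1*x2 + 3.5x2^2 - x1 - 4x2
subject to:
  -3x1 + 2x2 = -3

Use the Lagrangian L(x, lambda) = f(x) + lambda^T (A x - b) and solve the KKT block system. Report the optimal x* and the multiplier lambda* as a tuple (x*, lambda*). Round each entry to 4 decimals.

Form the Lagrangian:
  L(x, lambda) = (1/2) x^T Q x + c^T x + lambda^T (A x - b)
Stationarity (grad_x L = 0): Q x + c + A^T lambda = 0.
Primal feasibility: A x = b.

This gives the KKT block system:
  [ Q   A^T ] [ x     ]   [-c ]
  [ A    0  ] [ lambda ] = [ b ]

Solving the linear system:
  x*      = (0.9626, -0.0561)
  lambda* = (1.2336)
  f(x*)   = 1.4813

x* = (0.9626, -0.0561), lambda* = (1.2336)


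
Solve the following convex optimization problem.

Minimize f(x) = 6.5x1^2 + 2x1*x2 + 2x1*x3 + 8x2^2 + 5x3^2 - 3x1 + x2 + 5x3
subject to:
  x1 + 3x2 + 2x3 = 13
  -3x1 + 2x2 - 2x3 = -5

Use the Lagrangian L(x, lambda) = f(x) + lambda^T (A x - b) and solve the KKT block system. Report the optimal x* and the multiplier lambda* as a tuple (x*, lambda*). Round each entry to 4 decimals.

Form the Lagrangian:
  L(x, lambda) = (1/2) x^T Q x + c^T x + lambda^T (A x - b)
Stationarity (grad_x L = 0): Q x + c + A^T lambda = 0.
Primal feasibility: A x = b.

This gives the KKT block system:
  [ Q   A^T ] [ x     ]   [-c ]
  [ A    0  ] [ lambda ] = [ b ]

Solving the linear system:
  x*      = (1.2695, 2.1078, 2.7035)
  lambda* = (-14.3677, 2.9195)
  f(x*)   = 106.5971

x* = (1.2695, 2.1078, 2.7035), lambda* = (-14.3677, 2.9195)


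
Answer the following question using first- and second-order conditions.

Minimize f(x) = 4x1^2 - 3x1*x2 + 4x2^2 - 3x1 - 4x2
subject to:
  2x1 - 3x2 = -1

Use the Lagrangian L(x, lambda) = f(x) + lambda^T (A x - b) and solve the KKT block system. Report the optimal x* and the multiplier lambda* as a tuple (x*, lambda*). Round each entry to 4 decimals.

Form the Lagrangian:
  L(x, lambda) = (1/2) x^T Q x + c^T x + lambda^T (A x - b)
Stationarity (grad_x L = 0): Q x + c + A^T lambda = 0.
Primal feasibility: A x = b.

This gives the KKT block system:
  [ Q   A^T ] [ x     ]   [-c ]
  [ A    0  ] [ lambda ] = [ b ]

Solving the linear system:
  x*      = (0.6471, 0.7647)
  lambda* = (0.0588)
  f(x*)   = -2.4706

x* = (0.6471, 0.7647), lambda* = (0.0588)


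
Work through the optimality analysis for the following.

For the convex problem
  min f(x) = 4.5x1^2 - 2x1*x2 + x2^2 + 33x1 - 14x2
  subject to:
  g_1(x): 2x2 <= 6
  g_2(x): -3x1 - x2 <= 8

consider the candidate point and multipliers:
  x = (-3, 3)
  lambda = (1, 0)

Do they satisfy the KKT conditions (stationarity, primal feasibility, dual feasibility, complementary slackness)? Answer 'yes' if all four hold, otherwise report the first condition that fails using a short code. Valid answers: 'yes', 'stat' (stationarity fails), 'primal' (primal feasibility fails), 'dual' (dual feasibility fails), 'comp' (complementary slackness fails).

Gradient of f: grad f(x) = Q x + c = (0, -2)
Constraint values g_i(x) = a_i^T x - b_i:
  g_1((-3, 3)) = 0
  g_2((-3, 3)) = -2
Stationarity residual: grad f(x) + sum_i lambda_i a_i = (0, 0)
  -> stationarity OK
Primal feasibility (all g_i <= 0): OK
Dual feasibility (all lambda_i >= 0): OK
Complementary slackness (lambda_i * g_i(x) = 0 for all i): OK

Verdict: yes, KKT holds.

yes


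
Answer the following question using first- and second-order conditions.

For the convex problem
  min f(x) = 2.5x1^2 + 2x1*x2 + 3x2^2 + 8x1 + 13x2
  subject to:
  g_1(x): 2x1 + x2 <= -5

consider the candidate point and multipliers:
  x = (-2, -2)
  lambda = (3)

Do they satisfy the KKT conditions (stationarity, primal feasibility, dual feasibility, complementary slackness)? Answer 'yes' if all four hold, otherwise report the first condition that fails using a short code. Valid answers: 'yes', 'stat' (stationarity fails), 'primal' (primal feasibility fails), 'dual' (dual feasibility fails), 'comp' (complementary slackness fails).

Gradient of f: grad f(x) = Q x + c = (-6, -3)
Constraint values g_i(x) = a_i^T x - b_i:
  g_1((-2, -2)) = -1
Stationarity residual: grad f(x) + sum_i lambda_i a_i = (0, 0)
  -> stationarity OK
Primal feasibility (all g_i <= 0): OK
Dual feasibility (all lambda_i >= 0): OK
Complementary slackness (lambda_i * g_i(x) = 0 for all i): FAILS

Verdict: the first failing condition is complementary_slackness -> comp.

comp


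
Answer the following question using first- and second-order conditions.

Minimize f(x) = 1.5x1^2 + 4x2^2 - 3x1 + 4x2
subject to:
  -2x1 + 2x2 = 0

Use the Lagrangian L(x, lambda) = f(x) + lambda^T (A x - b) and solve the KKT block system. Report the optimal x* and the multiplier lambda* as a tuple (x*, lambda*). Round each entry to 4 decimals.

Form the Lagrangian:
  L(x, lambda) = (1/2) x^T Q x + c^T x + lambda^T (A x - b)
Stationarity (grad_x L = 0): Q x + c + A^T lambda = 0.
Primal feasibility: A x = b.

This gives the KKT block system:
  [ Q   A^T ] [ x     ]   [-c ]
  [ A    0  ] [ lambda ] = [ b ]

Solving the linear system:
  x*      = (-0.0909, -0.0909)
  lambda* = (-1.6364)
  f(x*)   = -0.0455

x* = (-0.0909, -0.0909), lambda* = (-1.6364)


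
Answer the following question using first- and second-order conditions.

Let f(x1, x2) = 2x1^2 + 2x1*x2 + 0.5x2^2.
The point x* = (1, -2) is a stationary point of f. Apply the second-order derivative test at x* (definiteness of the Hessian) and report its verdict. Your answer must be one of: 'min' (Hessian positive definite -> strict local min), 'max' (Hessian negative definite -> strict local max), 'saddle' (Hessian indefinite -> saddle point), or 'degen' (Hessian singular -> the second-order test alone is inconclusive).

Compute the Hessian H = grad^2 f:
  H = [[4, 2], [2, 1]]
Verify stationarity: grad f(x*) = H x* + g = (0, 0).
Eigenvalues of H: 0, 5.
H has a zero eigenvalue (singular; positive semidefinite but not definite), so H is neither positive definite, negative definite, nor indefinite. The second-order test alone is inconclusive -> degen.
(Indeed, f is constant along the null direction of H through x*, so x* is not a strict local extremum.)

degen


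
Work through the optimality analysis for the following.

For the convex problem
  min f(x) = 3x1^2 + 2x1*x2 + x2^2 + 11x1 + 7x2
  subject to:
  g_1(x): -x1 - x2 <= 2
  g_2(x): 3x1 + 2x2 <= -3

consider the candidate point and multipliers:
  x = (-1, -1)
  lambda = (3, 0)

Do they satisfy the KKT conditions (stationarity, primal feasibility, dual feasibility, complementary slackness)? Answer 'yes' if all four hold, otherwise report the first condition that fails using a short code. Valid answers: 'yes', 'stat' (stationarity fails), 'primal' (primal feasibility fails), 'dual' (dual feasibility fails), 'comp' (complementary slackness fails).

Gradient of f: grad f(x) = Q x + c = (3, 3)
Constraint values g_i(x) = a_i^T x - b_i:
  g_1((-1, -1)) = 0
  g_2((-1, -1)) = -2
Stationarity residual: grad f(x) + sum_i lambda_i a_i = (0, 0)
  -> stationarity OK
Primal feasibility (all g_i <= 0): OK
Dual feasibility (all lambda_i >= 0): OK
Complementary slackness (lambda_i * g_i(x) = 0 for all i): OK

Verdict: yes, KKT holds.

yes


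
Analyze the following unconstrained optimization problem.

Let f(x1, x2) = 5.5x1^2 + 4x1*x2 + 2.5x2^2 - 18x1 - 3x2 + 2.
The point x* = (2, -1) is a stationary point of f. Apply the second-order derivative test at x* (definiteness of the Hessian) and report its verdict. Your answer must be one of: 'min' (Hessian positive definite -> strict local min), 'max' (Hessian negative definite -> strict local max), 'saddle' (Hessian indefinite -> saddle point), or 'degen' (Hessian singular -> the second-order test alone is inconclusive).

Compute the Hessian H = grad^2 f:
  H = [[11, 4], [4, 5]]
Verify stationarity: grad f(x*) = H x* + g = (0, 0).
Eigenvalues of H: 3, 13.
Both eigenvalues > 0, so H is positive definite -> x* is a strict local min.

min


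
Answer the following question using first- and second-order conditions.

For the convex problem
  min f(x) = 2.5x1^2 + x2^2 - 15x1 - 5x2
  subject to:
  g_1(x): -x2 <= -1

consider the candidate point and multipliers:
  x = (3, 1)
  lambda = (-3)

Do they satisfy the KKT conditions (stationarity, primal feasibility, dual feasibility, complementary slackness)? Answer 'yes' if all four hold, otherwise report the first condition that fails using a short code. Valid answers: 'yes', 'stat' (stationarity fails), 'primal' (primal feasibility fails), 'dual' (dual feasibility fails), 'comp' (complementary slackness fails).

Gradient of f: grad f(x) = Q x + c = (0, -3)
Constraint values g_i(x) = a_i^T x - b_i:
  g_1((3, 1)) = 0
Stationarity residual: grad f(x) + sum_i lambda_i a_i = (0, 0)
  -> stationarity OK
Primal feasibility (all g_i <= 0): OK
Dual feasibility (all lambda_i >= 0): FAILS
Complementary slackness (lambda_i * g_i(x) = 0 for all i): OK

Verdict: the first failing condition is dual_feasibility -> dual.

dual


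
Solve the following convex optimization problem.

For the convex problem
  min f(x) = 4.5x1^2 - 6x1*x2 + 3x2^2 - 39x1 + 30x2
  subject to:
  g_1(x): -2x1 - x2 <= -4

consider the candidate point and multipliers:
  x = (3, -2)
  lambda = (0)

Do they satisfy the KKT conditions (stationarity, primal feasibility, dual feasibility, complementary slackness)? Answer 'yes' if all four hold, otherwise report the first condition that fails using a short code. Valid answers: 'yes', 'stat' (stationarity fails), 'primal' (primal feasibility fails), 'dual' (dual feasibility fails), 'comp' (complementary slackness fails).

Gradient of f: grad f(x) = Q x + c = (0, 0)
Constraint values g_i(x) = a_i^T x - b_i:
  g_1((3, -2)) = 0
Stationarity residual: grad f(x) + sum_i lambda_i a_i = (0, 0)
  -> stationarity OK
Primal feasibility (all g_i <= 0): OK
Dual feasibility (all lambda_i >= 0): OK
Complementary slackness (lambda_i * g_i(x) = 0 for all i): OK

Verdict: yes, KKT holds.

yes


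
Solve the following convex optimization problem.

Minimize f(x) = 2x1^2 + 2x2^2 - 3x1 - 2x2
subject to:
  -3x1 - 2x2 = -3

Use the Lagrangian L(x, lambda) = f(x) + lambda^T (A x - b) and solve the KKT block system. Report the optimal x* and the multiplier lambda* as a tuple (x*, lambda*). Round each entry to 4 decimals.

Form the Lagrangian:
  L(x, lambda) = (1/2) x^T Q x + c^T x + lambda^T (A x - b)
Stationarity (grad_x L = 0): Q x + c + A^T lambda = 0.
Primal feasibility: A x = b.

This gives the KKT block system:
  [ Q   A^T ] [ x     ]   [-c ]
  [ A    0  ] [ lambda ] = [ b ]

Solving the linear system:
  x*      = (0.6923, 0.4615)
  lambda* = (-0.0769)
  f(x*)   = -1.6154

x* = (0.6923, 0.4615), lambda* = (-0.0769)


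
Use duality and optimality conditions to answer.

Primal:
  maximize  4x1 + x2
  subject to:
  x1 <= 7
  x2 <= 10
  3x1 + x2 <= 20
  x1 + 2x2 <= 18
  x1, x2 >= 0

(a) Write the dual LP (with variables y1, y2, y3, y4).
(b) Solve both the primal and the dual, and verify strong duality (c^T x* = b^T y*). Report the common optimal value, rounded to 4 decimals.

The standard primal-dual pair for 'max c^T x s.t. A x <= b, x >= 0' is:
  Dual:  min b^T y  s.t.  A^T y >= c,  y >= 0.

So the dual LP is:
  minimize  7y1 + 10y2 + 20y3 + 18y4
  subject to:
    y1 + 3y3 + y4 >= 4
    y2 + y3 + 2y4 >= 1
    y1, y2, y3, y4 >= 0

Solving the primal: x* = (6.6667, 0).
  primal value c^T x* = 26.6667.
Solving the dual: y* = (0, 0, 1.3333, 0).
  dual value b^T y* = 26.6667.
Strong duality: c^T x* = b^T y*. Confirmed.

26.6667


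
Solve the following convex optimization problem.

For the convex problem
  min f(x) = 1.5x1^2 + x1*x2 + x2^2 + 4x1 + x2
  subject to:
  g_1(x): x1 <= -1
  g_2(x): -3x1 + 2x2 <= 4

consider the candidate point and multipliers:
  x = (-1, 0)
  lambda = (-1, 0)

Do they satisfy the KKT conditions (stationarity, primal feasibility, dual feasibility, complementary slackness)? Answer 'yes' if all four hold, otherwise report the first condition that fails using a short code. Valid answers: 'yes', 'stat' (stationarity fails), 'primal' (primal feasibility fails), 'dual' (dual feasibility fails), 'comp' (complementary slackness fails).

Gradient of f: grad f(x) = Q x + c = (1, 0)
Constraint values g_i(x) = a_i^T x - b_i:
  g_1((-1, 0)) = 0
  g_2((-1, 0)) = -1
Stationarity residual: grad f(x) + sum_i lambda_i a_i = (0, 0)
  -> stationarity OK
Primal feasibility (all g_i <= 0): OK
Dual feasibility (all lambda_i >= 0): FAILS
Complementary slackness (lambda_i * g_i(x) = 0 for all i): OK

Verdict: the first failing condition is dual_feasibility -> dual.

dual


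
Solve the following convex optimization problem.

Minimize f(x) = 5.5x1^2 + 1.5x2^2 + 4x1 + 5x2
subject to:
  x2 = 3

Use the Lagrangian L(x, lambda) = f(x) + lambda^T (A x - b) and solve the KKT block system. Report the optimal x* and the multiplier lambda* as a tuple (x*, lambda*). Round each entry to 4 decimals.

Form the Lagrangian:
  L(x, lambda) = (1/2) x^T Q x + c^T x + lambda^T (A x - b)
Stationarity (grad_x L = 0): Q x + c + A^T lambda = 0.
Primal feasibility: A x = b.

This gives the KKT block system:
  [ Q   A^T ] [ x     ]   [-c ]
  [ A    0  ] [ lambda ] = [ b ]

Solving the linear system:
  x*      = (-0.3636, 3)
  lambda* = (-14)
  f(x*)   = 27.7727

x* = (-0.3636, 3), lambda* = (-14)


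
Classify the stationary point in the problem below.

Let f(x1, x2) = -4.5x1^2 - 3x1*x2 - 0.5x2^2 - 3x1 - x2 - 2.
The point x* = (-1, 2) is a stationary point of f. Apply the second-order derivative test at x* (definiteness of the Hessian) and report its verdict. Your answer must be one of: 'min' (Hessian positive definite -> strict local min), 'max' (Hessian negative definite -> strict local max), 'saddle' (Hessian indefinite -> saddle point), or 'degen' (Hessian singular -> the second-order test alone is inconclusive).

Compute the Hessian H = grad^2 f:
  H = [[-9, -3], [-3, -1]]
Verify stationarity: grad f(x*) = H x* + g = (0, 0).
Eigenvalues of H: -10, 0.
H has a zero eigenvalue (singular; negative semidefinite but not definite), so H is neither positive definite, negative definite, nor indefinite. The second-order test alone is inconclusive -> degen.
(Indeed, f is constant along the null direction of H through x*, so x* is not a strict local extremum.)

degen


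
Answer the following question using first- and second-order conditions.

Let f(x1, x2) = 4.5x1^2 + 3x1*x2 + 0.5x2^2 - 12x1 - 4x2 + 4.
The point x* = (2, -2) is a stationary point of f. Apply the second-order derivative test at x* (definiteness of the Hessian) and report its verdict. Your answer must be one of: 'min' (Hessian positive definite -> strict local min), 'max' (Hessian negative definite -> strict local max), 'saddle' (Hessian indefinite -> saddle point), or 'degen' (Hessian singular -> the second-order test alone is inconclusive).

Compute the Hessian H = grad^2 f:
  H = [[9, 3], [3, 1]]
Verify stationarity: grad f(x*) = H x* + g = (0, 0).
Eigenvalues of H: 0, 10.
H has a zero eigenvalue (singular; positive semidefinite but not definite), so H is neither positive definite, negative definite, nor indefinite. The second-order test alone is inconclusive -> degen.
(Indeed, f is constant along the null direction of H through x*, so x* is not a strict local extremum.)

degen


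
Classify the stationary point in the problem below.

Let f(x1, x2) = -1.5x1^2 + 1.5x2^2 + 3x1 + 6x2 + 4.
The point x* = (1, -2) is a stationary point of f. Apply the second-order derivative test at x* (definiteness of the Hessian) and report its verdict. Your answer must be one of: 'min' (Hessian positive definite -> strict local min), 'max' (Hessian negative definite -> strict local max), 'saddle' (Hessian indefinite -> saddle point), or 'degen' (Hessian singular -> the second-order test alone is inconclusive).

Compute the Hessian H = grad^2 f:
  H = [[-3, 0], [0, 3]]
Verify stationarity: grad f(x*) = H x* + g = (0, 0).
Eigenvalues of H: -3, 3.
Eigenvalues have mixed signs, so H is indefinite -> x* is a saddle point.

saddle


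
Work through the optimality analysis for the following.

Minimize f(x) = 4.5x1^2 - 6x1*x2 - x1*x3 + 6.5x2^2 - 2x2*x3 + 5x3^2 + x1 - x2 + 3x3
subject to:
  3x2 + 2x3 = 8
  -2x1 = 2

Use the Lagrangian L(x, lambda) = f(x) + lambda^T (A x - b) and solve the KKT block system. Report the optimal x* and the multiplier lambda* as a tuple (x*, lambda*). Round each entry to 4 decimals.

Form the Lagrangian:
  L(x, lambda) = (1/2) x^T Q x + c^T x + lambda^T (A x - b)
Stationarity (grad_x L = 0): Q x + c + A^T lambda = 0.
Primal feasibility: A x = b.

This gives the KKT block system:
  [ Q   A^T ] [ x     ]   [-c ]
  [ A    0  ] [ lambda ] = [ b ]

Solving the linear system:
  x*      = (-1, 1.6627, 1.506)
  lambda* = (-7.8675, -9.741)
  f(x*)   = 42.1386

x* = (-1, 1.6627, 1.506), lambda* = (-7.8675, -9.741)


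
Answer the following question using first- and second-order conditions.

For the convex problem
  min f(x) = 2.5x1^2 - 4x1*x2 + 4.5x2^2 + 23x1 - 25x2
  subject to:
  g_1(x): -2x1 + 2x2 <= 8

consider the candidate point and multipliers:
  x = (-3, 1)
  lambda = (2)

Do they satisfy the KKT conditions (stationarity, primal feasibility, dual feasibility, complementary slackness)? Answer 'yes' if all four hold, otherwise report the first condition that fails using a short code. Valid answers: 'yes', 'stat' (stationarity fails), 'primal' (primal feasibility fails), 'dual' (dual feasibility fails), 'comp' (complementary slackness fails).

Gradient of f: grad f(x) = Q x + c = (4, -4)
Constraint values g_i(x) = a_i^T x - b_i:
  g_1((-3, 1)) = 0
Stationarity residual: grad f(x) + sum_i lambda_i a_i = (0, 0)
  -> stationarity OK
Primal feasibility (all g_i <= 0): OK
Dual feasibility (all lambda_i >= 0): OK
Complementary slackness (lambda_i * g_i(x) = 0 for all i): OK

Verdict: yes, KKT holds.

yes


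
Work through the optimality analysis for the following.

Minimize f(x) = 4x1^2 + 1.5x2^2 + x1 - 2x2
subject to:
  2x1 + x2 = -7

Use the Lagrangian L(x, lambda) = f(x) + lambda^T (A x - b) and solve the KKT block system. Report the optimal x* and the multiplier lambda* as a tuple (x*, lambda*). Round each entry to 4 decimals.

Form the Lagrangian:
  L(x, lambda) = (1/2) x^T Q x + c^T x + lambda^T (A x - b)
Stationarity (grad_x L = 0): Q x + c + A^T lambda = 0.
Primal feasibility: A x = b.

This gives the KKT block system:
  [ Q   A^T ] [ x     ]   [-c ]
  [ A    0  ] [ lambda ] = [ b ]

Solving the linear system:
  x*      = (-2.35, -2.3)
  lambda* = (8.9)
  f(x*)   = 32.275

x* = (-2.35, -2.3), lambda* = (8.9)


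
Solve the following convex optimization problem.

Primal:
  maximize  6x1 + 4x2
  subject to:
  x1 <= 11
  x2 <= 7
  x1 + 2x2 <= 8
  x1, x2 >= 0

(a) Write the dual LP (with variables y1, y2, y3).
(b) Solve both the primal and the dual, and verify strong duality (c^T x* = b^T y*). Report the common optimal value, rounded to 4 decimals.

The standard primal-dual pair for 'max c^T x s.t. A x <= b, x >= 0' is:
  Dual:  min b^T y  s.t.  A^T y >= c,  y >= 0.

So the dual LP is:
  minimize  11y1 + 7y2 + 8y3
  subject to:
    y1 + y3 >= 6
    y2 + 2y3 >= 4
    y1, y2, y3 >= 0

Solving the primal: x* = (8, 0).
  primal value c^T x* = 48.
Solving the dual: y* = (0, 0, 6).
  dual value b^T y* = 48.
Strong duality: c^T x* = b^T y*. Confirmed.

48


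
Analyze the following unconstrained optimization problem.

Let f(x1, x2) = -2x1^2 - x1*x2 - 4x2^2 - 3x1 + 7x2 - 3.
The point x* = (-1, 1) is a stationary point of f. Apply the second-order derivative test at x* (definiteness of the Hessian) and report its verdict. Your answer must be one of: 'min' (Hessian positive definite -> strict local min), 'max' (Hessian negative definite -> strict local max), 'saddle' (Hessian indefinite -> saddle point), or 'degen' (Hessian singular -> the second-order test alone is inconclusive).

Compute the Hessian H = grad^2 f:
  H = [[-4, -1], [-1, -8]]
Verify stationarity: grad f(x*) = H x* + g = (0, 0).
Eigenvalues of H: -8.2361, -3.7639.
Both eigenvalues < 0, so H is negative definite -> x* is a strict local max.

max


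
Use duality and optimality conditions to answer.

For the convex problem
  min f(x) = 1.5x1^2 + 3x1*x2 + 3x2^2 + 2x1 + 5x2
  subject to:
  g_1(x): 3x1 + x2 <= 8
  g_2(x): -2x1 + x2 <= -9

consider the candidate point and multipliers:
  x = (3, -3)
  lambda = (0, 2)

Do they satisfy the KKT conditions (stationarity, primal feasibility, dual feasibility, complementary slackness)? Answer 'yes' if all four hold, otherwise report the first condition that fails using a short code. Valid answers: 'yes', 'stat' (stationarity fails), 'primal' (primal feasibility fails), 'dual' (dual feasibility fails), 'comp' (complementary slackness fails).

Gradient of f: grad f(x) = Q x + c = (2, -4)
Constraint values g_i(x) = a_i^T x - b_i:
  g_1((3, -3)) = -2
  g_2((3, -3)) = 0
Stationarity residual: grad f(x) + sum_i lambda_i a_i = (-2, -2)
  -> stationarity FAILS
Primal feasibility (all g_i <= 0): OK
Dual feasibility (all lambda_i >= 0): OK
Complementary slackness (lambda_i * g_i(x) = 0 for all i): OK

Verdict: the first failing condition is stationarity -> stat.

stat


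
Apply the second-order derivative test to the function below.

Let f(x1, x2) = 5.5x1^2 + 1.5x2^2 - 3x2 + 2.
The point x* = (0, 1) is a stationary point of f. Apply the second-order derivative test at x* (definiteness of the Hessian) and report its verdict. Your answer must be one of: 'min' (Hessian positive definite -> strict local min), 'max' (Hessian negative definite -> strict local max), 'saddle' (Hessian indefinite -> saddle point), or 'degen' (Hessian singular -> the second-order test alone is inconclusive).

Compute the Hessian H = grad^2 f:
  H = [[11, 0], [0, 3]]
Verify stationarity: grad f(x*) = H x* + g = (0, 0).
Eigenvalues of H: 3, 11.
Both eigenvalues > 0, so H is positive definite -> x* is a strict local min.

min


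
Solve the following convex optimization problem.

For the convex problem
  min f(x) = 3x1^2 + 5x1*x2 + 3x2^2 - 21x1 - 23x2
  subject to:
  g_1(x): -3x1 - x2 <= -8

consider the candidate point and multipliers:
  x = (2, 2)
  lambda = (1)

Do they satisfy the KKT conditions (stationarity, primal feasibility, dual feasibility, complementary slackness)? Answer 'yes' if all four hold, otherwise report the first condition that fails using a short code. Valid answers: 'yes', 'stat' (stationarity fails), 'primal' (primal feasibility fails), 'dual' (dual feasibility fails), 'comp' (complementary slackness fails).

Gradient of f: grad f(x) = Q x + c = (1, -1)
Constraint values g_i(x) = a_i^T x - b_i:
  g_1((2, 2)) = 0
Stationarity residual: grad f(x) + sum_i lambda_i a_i = (-2, -2)
  -> stationarity FAILS
Primal feasibility (all g_i <= 0): OK
Dual feasibility (all lambda_i >= 0): OK
Complementary slackness (lambda_i * g_i(x) = 0 for all i): OK

Verdict: the first failing condition is stationarity -> stat.

stat


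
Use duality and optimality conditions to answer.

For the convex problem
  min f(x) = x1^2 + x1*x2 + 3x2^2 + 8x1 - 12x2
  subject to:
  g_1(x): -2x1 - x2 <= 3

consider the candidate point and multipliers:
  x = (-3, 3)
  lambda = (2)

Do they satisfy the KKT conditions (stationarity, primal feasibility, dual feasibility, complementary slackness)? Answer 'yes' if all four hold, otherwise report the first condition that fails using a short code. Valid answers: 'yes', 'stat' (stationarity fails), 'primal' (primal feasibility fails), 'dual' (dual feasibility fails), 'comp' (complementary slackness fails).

Gradient of f: grad f(x) = Q x + c = (5, 3)
Constraint values g_i(x) = a_i^T x - b_i:
  g_1((-3, 3)) = 0
Stationarity residual: grad f(x) + sum_i lambda_i a_i = (1, 1)
  -> stationarity FAILS
Primal feasibility (all g_i <= 0): OK
Dual feasibility (all lambda_i >= 0): OK
Complementary slackness (lambda_i * g_i(x) = 0 for all i): OK

Verdict: the first failing condition is stationarity -> stat.

stat


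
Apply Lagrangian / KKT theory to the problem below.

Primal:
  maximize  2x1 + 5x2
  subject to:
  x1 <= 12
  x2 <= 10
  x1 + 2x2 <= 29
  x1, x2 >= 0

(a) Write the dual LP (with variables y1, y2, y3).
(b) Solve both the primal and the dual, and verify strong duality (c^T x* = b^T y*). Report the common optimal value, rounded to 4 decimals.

The standard primal-dual pair for 'max c^T x s.t. A x <= b, x >= 0' is:
  Dual:  min b^T y  s.t.  A^T y >= c,  y >= 0.

So the dual LP is:
  minimize  12y1 + 10y2 + 29y3
  subject to:
    y1 + y3 >= 2
    y2 + 2y3 >= 5
    y1, y2, y3 >= 0

Solving the primal: x* = (9, 10).
  primal value c^T x* = 68.
Solving the dual: y* = (0, 1, 2).
  dual value b^T y* = 68.
Strong duality: c^T x* = b^T y*. Confirmed.

68


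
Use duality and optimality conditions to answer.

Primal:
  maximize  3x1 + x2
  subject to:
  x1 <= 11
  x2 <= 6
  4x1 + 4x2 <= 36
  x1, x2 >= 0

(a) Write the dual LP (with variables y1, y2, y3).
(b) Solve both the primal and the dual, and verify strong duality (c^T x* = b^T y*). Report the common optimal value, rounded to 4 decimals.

The standard primal-dual pair for 'max c^T x s.t. A x <= b, x >= 0' is:
  Dual:  min b^T y  s.t.  A^T y >= c,  y >= 0.

So the dual LP is:
  minimize  11y1 + 6y2 + 36y3
  subject to:
    y1 + 4y3 >= 3
    y2 + 4y3 >= 1
    y1, y2, y3 >= 0

Solving the primal: x* = (9, 0).
  primal value c^T x* = 27.
Solving the dual: y* = (0, 0, 0.75).
  dual value b^T y* = 27.
Strong duality: c^T x* = b^T y*. Confirmed.

27


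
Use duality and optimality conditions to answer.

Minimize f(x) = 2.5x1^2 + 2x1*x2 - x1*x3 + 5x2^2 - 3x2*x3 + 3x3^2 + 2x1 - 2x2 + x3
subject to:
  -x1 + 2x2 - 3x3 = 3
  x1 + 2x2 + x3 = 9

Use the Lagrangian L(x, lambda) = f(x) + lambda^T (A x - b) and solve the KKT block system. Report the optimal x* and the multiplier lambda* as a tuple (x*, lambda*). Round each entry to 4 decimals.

Form the Lagrangian:
  L(x, lambda) = (1/2) x^T Q x + c^T x + lambda^T (A x - b)
Stationarity (grad_x L = 0): Q x + c + A^T lambda = 0.
Primal feasibility: A x = b.

This gives the KKT block system:
  [ Q   A^T ] [ x     ]   [-c ]
  [ A    0  ] [ lambda ] = [ b ]

Solving the linear system:
  x*      = (-0.1373, 3.7843, 1.5686)
  lambda* = (-4.0588, -11.3725)
  f(x*)   = 54.1275

x* = (-0.1373, 3.7843, 1.5686), lambda* = (-4.0588, -11.3725)


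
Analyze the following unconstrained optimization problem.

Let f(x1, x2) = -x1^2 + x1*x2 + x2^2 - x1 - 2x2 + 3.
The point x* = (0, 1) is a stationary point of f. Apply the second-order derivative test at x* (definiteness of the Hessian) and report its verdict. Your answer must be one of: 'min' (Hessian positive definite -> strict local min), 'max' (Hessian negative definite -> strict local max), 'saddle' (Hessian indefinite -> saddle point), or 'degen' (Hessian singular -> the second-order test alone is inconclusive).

Compute the Hessian H = grad^2 f:
  H = [[-2, 1], [1, 2]]
Verify stationarity: grad f(x*) = H x* + g = (0, 0).
Eigenvalues of H: -2.2361, 2.2361.
Eigenvalues have mixed signs, so H is indefinite -> x* is a saddle point.

saddle


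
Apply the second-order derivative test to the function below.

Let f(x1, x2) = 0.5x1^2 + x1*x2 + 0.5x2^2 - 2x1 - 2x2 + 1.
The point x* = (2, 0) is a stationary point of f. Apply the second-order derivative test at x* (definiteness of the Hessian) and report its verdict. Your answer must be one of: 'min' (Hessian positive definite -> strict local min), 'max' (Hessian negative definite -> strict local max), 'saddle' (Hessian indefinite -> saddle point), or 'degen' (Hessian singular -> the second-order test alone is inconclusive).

Compute the Hessian H = grad^2 f:
  H = [[1, 1], [1, 1]]
Verify stationarity: grad f(x*) = H x* + g = (0, 0).
Eigenvalues of H: 0, 2.
H has a zero eigenvalue (singular; positive semidefinite but not definite), so H is neither positive definite, negative definite, nor indefinite. The second-order test alone is inconclusive -> degen.
(Indeed, f is constant along the null direction of H through x*, so x* is not a strict local extremum.)

degen


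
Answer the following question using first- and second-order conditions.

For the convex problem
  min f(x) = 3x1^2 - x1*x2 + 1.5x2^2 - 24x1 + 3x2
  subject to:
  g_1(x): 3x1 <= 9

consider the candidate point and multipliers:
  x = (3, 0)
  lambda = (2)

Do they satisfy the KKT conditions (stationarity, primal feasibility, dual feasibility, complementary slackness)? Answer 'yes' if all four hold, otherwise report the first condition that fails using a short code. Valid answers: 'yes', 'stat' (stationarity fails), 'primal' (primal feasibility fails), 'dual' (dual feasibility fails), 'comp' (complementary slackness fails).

Gradient of f: grad f(x) = Q x + c = (-6, 0)
Constraint values g_i(x) = a_i^T x - b_i:
  g_1((3, 0)) = 0
Stationarity residual: grad f(x) + sum_i lambda_i a_i = (0, 0)
  -> stationarity OK
Primal feasibility (all g_i <= 0): OK
Dual feasibility (all lambda_i >= 0): OK
Complementary slackness (lambda_i * g_i(x) = 0 for all i): OK

Verdict: yes, KKT holds.

yes
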